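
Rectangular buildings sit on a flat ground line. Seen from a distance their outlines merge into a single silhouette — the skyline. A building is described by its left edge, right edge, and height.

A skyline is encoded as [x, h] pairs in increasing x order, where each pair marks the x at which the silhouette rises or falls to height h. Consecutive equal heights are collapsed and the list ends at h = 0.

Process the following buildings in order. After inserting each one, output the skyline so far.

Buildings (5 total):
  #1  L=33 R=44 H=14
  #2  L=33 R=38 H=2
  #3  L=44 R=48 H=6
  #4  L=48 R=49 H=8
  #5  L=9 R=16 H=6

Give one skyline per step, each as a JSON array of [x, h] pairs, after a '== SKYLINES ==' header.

== SKYLINES ==
[[33,14],[44,0]]
[[33,14],[44,0]]
[[33,14],[44,6],[48,0]]
[[33,14],[44,6],[48,8],[49,0]]
[[9,6],[16,0],[33,14],[44,6],[48,8],[49,0]]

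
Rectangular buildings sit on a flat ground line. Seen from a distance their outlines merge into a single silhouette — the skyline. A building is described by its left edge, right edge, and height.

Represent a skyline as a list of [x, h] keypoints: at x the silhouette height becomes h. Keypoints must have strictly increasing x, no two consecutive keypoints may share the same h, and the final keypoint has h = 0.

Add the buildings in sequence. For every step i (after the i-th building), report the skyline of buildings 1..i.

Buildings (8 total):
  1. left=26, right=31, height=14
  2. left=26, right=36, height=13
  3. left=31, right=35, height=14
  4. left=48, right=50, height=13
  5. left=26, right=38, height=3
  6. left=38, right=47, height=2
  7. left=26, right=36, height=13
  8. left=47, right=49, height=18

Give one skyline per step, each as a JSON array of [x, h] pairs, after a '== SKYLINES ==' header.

== SKYLINES ==
[[26,14],[31,0]]
[[26,14],[31,13],[36,0]]
[[26,14],[35,13],[36,0]]
[[26,14],[35,13],[36,0],[48,13],[50,0]]
[[26,14],[35,13],[36,3],[38,0],[48,13],[50,0]]
[[26,14],[35,13],[36,3],[38,2],[47,0],[48,13],[50,0]]
[[26,14],[35,13],[36,3],[38,2],[47,0],[48,13],[50,0]]
[[26,14],[35,13],[36,3],[38,2],[47,18],[49,13],[50,0]]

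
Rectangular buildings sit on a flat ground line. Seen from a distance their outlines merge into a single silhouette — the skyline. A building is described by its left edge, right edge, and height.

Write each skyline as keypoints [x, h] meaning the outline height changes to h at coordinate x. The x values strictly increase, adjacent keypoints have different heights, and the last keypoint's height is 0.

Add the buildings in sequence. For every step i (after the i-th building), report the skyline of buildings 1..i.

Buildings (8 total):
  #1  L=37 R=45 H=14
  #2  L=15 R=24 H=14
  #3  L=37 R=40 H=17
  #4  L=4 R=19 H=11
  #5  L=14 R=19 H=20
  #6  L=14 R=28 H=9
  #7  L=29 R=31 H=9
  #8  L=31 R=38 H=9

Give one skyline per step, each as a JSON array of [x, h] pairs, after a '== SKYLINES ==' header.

== SKYLINES ==
[[37,14],[45,0]]
[[15,14],[24,0],[37,14],[45,0]]
[[15,14],[24,0],[37,17],[40,14],[45,0]]
[[4,11],[15,14],[24,0],[37,17],[40,14],[45,0]]
[[4,11],[14,20],[19,14],[24,0],[37,17],[40,14],[45,0]]
[[4,11],[14,20],[19,14],[24,9],[28,0],[37,17],[40,14],[45,0]]
[[4,11],[14,20],[19,14],[24,9],[28,0],[29,9],[31,0],[37,17],[40,14],[45,0]]
[[4,11],[14,20],[19,14],[24,9],[28,0],[29,9],[37,17],[40,14],[45,0]]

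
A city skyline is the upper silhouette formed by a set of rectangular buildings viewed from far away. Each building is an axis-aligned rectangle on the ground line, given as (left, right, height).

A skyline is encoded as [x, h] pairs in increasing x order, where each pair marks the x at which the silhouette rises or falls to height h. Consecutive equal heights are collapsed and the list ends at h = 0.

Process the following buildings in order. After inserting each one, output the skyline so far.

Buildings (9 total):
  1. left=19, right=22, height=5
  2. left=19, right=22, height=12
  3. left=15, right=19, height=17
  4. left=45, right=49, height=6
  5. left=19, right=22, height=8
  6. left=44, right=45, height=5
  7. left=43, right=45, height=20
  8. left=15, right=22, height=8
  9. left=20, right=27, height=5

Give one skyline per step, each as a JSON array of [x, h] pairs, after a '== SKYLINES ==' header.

== SKYLINES ==
[[19,5],[22,0]]
[[19,12],[22,0]]
[[15,17],[19,12],[22,0]]
[[15,17],[19,12],[22,0],[45,6],[49,0]]
[[15,17],[19,12],[22,0],[45,6],[49,0]]
[[15,17],[19,12],[22,0],[44,5],[45,6],[49,0]]
[[15,17],[19,12],[22,0],[43,20],[45,6],[49,0]]
[[15,17],[19,12],[22,0],[43,20],[45,6],[49,0]]
[[15,17],[19,12],[22,5],[27,0],[43,20],[45,6],[49,0]]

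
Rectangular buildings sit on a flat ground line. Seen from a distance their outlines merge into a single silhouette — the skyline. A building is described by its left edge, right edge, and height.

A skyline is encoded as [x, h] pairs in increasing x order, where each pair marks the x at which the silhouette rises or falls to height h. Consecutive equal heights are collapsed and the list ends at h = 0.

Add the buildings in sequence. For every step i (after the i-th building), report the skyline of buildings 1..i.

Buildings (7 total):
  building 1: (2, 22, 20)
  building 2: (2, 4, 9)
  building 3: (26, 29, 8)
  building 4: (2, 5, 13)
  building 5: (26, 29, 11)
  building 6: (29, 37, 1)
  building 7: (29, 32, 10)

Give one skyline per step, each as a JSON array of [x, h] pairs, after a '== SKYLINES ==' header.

== SKYLINES ==
[[2,20],[22,0]]
[[2,20],[22,0]]
[[2,20],[22,0],[26,8],[29,0]]
[[2,20],[22,0],[26,8],[29,0]]
[[2,20],[22,0],[26,11],[29,0]]
[[2,20],[22,0],[26,11],[29,1],[37,0]]
[[2,20],[22,0],[26,11],[29,10],[32,1],[37,0]]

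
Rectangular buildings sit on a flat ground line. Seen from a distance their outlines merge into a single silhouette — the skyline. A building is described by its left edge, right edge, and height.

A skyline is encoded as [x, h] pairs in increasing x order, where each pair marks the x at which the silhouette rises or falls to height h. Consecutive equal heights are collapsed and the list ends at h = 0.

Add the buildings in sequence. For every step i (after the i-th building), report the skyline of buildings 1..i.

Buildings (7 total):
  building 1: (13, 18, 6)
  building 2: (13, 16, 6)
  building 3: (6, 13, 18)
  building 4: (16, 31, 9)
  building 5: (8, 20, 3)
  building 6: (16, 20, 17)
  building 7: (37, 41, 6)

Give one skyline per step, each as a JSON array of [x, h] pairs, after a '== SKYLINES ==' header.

== SKYLINES ==
[[13,6],[18,0]]
[[13,6],[18,0]]
[[6,18],[13,6],[18,0]]
[[6,18],[13,6],[16,9],[31,0]]
[[6,18],[13,6],[16,9],[31,0]]
[[6,18],[13,6],[16,17],[20,9],[31,0]]
[[6,18],[13,6],[16,17],[20,9],[31,0],[37,6],[41,0]]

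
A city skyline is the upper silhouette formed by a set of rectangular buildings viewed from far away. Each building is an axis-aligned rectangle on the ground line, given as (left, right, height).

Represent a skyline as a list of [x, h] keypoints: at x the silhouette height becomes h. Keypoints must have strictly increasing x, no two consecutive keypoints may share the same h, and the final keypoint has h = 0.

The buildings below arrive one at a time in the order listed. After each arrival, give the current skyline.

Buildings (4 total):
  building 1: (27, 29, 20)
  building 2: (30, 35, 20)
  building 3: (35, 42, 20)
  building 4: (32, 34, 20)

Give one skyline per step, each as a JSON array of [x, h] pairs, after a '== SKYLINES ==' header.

== SKYLINES ==
[[27,20],[29,0]]
[[27,20],[29,0],[30,20],[35,0]]
[[27,20],[29,0],[30,20],[42,0]]
[[27,20],[29,0],[30,20],[42,0]]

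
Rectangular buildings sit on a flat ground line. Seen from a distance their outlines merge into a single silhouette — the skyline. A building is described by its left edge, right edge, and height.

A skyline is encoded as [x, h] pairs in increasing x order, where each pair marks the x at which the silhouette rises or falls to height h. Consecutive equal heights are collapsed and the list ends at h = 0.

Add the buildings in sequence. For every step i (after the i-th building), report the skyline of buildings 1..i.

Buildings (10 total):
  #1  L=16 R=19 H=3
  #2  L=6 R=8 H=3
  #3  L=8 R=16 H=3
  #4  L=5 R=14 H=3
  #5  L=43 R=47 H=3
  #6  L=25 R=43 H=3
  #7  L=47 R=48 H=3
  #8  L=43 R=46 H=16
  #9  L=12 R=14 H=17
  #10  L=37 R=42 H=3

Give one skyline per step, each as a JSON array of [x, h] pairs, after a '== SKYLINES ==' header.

== SKYLINES ==
[[16,3],[19,0]]
[[6,3],[8,0],[16,3],[19,0]]
[[6,3],[19,0]]
[[5,3],[19,0]]
[[5,3],[19,0],[43,3],[47,0]]
[[5,3],[19,0],[25,3],[47,0]]
[[5,3],[19,0],[25,3],[48,0]]
[[5,3],[19,0],[25,3],[43,16],[46,3],[48,0]]
[[5,3],[12,17],[14,3],[19,0],[25,3],[43,16],[46,3],[48,0]]
[[5,3],[12,17],[14,3],[19,0],[25,3],[43,16],[46,3],[48,0]]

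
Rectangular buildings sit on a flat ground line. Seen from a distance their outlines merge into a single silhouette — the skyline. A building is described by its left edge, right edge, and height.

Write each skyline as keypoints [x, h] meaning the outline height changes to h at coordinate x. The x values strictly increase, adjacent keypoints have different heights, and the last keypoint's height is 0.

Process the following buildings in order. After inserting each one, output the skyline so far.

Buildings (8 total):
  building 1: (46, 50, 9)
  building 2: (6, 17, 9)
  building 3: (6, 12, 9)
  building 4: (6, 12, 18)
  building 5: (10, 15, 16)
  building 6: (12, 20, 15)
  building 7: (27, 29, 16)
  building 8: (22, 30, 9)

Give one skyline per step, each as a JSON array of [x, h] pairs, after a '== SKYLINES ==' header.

== SKYLINES ==
[[46,9],[50,0]]
[[6,9],[17,0],[46,9],[50,0]]
[[6,9],[17,0],[46,9],[50,0]]
[[6,18],[12,9],[17,0],[46,9],[50,0]]
[[6,18],[12,16],[15,9],[17,0],[46,9],[50,0]]
[[6,18],[12,16],[15,15],[20,0],[46,9],[50,0]]
[[6,18],[12,16],[15,15],[20,0],[27,16],[29,0],[46,9],[50,0]]
[[6,18],[12,16],[15,15],[20,0],[22,9],[27,16],[29,9],[30,0],[46,9],[50,0]]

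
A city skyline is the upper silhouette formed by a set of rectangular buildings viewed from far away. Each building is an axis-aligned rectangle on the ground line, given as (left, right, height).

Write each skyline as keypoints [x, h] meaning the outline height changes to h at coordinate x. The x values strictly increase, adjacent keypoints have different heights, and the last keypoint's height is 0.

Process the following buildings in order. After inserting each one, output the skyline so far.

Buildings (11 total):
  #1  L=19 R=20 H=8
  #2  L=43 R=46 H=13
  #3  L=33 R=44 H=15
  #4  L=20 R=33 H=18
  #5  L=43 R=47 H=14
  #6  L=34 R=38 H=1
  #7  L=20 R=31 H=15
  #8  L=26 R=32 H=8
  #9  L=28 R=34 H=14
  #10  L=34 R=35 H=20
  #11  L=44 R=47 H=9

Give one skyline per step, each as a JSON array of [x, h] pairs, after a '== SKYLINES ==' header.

== SKYLINES ==
[[19,8],[20,0]]
[[19,8],[20,0],[43,13],[46,0]]
[[19,8],[20,0],[33,15],[44,13],[46,0]]
[[19,8],[20,18],[33,15],[44,13],[46,0]]
[[19,8],[20,18],[33,15],[44,14],[47,0]]
[[19,8],[20,18],[33,15],[44,14],[47,0]]
[[19,8],[20,18],[33,15],[44,14],[47,0]]
[[19,8],[20,18],[33,15],[44,14],[47,0]]
[[19,8],[20,18],[33,15],[44,14],[47,0]]
[[19,8],[20,18],[33,15],[34,20],[35,15],[44,14],[47,0]]
[[19,8],[20,18],[33,15],[34,20],[35,15],[44,14],[47,0]]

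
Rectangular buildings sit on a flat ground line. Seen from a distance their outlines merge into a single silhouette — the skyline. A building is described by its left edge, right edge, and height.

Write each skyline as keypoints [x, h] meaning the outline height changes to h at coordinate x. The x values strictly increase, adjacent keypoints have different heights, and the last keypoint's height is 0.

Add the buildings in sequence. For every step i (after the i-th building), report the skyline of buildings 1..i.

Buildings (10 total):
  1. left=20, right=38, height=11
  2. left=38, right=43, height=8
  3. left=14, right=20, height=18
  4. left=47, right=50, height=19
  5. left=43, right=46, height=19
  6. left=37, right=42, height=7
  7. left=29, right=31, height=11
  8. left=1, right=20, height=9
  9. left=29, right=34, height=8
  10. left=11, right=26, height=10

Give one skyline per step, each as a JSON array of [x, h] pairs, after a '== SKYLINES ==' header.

== SKYLINES ==
[[20,11],[38,0]]
[[20,11],[38,8],[43,0]]
[[14,18],[20,11],[38,8],[43,0]]
[[14,18],[20,11],[38,8],[43,0],[47,19],[50,0]]
[[14,18],[20,11],[38,8],[43,19],[46,0],[47,19],[50,0]]
[[14,18],[20,11],[38,8],[43,19],[46,0],[47,19],[50,0]]
[[14,18],[20,11],[38,8],[43,19],[46,0],[47,19],[50,0]]
[[1,9],[14,18],[20,11],[38,8],[43,19],[46,0],[47,19],[50,0]]
[[1,9],[14,18],[20,11],[38,8],[43,19],[46,0],[47,19],[50,0]]
[[1,9],[11,10],[14,18],[20,11],[38,8],[43,19],[46,0],[47,19],[50,0]]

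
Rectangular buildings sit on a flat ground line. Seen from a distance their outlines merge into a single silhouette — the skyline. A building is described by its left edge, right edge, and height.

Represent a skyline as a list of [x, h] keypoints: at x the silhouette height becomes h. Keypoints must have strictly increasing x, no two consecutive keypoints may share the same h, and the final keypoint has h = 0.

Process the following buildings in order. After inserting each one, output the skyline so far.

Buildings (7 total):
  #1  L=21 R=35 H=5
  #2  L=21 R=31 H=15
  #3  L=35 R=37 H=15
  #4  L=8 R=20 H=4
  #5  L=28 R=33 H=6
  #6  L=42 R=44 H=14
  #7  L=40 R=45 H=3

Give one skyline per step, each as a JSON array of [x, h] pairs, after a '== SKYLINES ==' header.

== SKYLINES ==
[[21,5],[35,0]]
[[21,15],[31,5],[35,0]]
[[21,15],[31,5],[35,15],[37,0]]
[[8,4],[20,0],[21,15],[31,5],[35,15],[37,0]]
[[8,4],[20,0],[21,15],[31,6],[33,5],[35,15],[37,0]]
[[8,4],[20,0],[21,15],[31,6],[33,5],[35,15],[37,0],[42,14],[44,0]]
[[8,4],[20,0],[21,15],[31,6],[33,5],[35,15],[37,0],[40,3],[42,14],[44,3],[45,0]]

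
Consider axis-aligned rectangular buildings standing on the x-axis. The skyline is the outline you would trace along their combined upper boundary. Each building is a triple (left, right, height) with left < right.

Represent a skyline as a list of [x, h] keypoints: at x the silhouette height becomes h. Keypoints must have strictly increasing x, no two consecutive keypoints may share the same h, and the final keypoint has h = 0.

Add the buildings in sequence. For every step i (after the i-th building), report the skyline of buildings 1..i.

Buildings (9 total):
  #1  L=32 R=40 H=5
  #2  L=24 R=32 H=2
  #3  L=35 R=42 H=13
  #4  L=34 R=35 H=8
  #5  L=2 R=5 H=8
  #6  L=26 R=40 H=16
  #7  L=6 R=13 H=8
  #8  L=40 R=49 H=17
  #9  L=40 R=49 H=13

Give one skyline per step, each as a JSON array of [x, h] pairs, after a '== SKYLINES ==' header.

== SKYLINES ==
[[32,5],[40,0]]
[[24,2],[32,5],[40,0]]
[[24,2],[32,5],[35,13],[42,0]]
[[24,2],[32,5],[34,8],[35,13],[42,0]]
[[2,8],[5,0],[24,2],[32,5],[34,8],[35,13],[42,0]]
[[2,8],[5,0],[24,2],[26,16],[40,13],[42,0]]
[[2,8],[5,0],[6,8],[13,0],[24,2],[26,16],[40,13],[42,0]]
[[2,8],[5,0],[6,8],[13,0],[24,2],[26,16],[40,17],[49,0]]
[[2,8],[5,0],[6,8],[13,0],[24,2],[26,16],[40,17],[49,0]]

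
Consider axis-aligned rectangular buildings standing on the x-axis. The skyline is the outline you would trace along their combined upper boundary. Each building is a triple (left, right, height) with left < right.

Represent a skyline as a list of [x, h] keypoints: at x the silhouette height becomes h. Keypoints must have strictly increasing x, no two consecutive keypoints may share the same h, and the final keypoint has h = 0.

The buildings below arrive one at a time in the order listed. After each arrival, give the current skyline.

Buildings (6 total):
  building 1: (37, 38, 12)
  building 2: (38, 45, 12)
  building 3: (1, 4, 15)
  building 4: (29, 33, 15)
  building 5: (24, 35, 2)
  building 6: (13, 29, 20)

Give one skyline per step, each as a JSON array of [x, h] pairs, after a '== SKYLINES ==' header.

== SKYLINES ==
[[37,12],[38,0]]
[[37,12],[45,0]]
[[1,15],[4,0],[37,12],[45,0]]
[[1,15],[4,0],[29,15],[33,0],[37,12],[45,0]]
[[1,15],[4,0],[24,2],[29,15],[33,2],[35,0],[37,12],[45,0]]
[[1,15],[4,0],[13,20],[29,15],[33,2],[35,0],[37,12],[45,0]]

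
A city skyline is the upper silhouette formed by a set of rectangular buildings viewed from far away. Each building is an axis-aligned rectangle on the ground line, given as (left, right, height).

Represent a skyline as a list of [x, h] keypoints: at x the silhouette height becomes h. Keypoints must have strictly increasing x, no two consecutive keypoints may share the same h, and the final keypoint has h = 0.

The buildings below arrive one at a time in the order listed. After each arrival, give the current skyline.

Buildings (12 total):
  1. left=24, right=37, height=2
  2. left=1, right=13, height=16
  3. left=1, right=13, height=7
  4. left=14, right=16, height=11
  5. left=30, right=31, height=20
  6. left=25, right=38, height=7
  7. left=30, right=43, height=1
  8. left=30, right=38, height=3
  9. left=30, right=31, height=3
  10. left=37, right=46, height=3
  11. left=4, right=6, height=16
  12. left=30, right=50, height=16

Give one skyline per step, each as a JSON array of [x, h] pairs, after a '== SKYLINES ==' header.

== SKYLINES ==
[[24,2],[37,0]]
[[1,16],[13,0],[24,2],[37,0]]
[[1,16],[13,0],[24,2],[37,0]]
[[1,16],[13,0],[14,11],[16,0],[24,2],[37,0]]
[[1,16],[13,0],[14,11],[16,0],[24,2],[30,20],[31,2],[37,0]]
[[1,16],[13,0],[14,11],[16,0],[24,2],[25,7],[30,20],[31,7],[38,0]]
[[1,16],[13,0],[14,11],[16,0],[24,2],[25,7],[30,20],[31,7],[38,1],[43,0]]
[[1,16],[13,0],[14,11],[16,0],[24,2],[25,7],[30,20],[31,7],[38,1],[43,0]]
[[1,16],[13,0],[14,11],[16,0],[24,2],[25,7],[30,20],[31,7],[38,1],[43,0]]
[[1,16],[13,0],[14,11],[16,0],[24,2],[25,7],[30,20],[31,7],[38,3],[46,0]]
[[1,16],[13,0],[14,11],[16,0],[24,2],[25,7],[30,20],[31,7],[38,3],[46,0]]
[[1,16],[13,0],[14,11],[16,0],[24,2],[25,7],[30,20],[31,16],[50,0]]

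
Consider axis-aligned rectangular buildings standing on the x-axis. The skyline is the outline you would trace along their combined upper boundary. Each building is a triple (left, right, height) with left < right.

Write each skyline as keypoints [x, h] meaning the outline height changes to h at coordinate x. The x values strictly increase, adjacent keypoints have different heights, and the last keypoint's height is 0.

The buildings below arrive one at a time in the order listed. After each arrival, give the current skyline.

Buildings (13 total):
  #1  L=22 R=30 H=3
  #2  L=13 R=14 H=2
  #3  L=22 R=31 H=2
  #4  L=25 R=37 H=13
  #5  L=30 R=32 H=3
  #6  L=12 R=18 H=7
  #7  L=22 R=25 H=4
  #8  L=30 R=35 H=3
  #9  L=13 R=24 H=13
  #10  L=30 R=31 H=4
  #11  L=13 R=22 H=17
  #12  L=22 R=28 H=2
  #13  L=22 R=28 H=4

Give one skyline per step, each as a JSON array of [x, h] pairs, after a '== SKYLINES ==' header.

== SKYLINES ==
[[22,3],[30,0]]
[[13,2],[14,0],[22,3],[30,0]]
[[13,2],[14,0],[22,3],[30,2],[31,0]]
[[13,2],[14,0],[22,3],[25,13],[37,0]]
[[13,2],[14,0],[22,3],[25,13],[37,0]]
[[12,7],[18,0],[22,3],[25,13],[37,0]]
[[12,7],[18,0],[22,4],[25,13],[37,0]]
[[12,7],[18,0],[22,4],[25,13],[37,0]]
[[12,7],[13,13],[24,4],[25,13],[37,0]]
[[12,7],[13,13],[24,4],[25,13],[37,0]]
[[12,7],[13,17],[22,13],[24,4],[25,13],[37,0]]
[[12,7],[13,17],[22,13],[24,4],[25,13],[37,0]]
[[12,7],[13,17],[22,13],[24,4],[25,13],[37,0]]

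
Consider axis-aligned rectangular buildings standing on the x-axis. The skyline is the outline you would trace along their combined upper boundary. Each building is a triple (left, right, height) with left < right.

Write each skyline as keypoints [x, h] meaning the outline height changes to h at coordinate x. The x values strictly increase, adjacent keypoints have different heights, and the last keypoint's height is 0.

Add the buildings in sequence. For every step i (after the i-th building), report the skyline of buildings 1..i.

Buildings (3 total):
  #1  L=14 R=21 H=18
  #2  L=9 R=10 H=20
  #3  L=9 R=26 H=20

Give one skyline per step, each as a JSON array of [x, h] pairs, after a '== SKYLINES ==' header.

== SKYLINES ==
[[14,18],[21,0]]
[[9,20],[10,0],[14,18],[21,0]]
[[9,20],[26,0]]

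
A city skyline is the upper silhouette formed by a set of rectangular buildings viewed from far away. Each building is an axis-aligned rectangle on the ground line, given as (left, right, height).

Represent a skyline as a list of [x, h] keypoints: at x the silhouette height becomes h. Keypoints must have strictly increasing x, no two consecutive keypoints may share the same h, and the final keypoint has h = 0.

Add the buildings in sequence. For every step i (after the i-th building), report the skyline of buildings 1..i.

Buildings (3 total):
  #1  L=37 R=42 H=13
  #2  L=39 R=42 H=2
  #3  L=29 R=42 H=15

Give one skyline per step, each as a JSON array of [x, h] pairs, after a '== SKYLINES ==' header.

== SKYLINES ==
[[37,13],[42,0]]
[[37,13],[42,0]]
[[29,15],[42,0]]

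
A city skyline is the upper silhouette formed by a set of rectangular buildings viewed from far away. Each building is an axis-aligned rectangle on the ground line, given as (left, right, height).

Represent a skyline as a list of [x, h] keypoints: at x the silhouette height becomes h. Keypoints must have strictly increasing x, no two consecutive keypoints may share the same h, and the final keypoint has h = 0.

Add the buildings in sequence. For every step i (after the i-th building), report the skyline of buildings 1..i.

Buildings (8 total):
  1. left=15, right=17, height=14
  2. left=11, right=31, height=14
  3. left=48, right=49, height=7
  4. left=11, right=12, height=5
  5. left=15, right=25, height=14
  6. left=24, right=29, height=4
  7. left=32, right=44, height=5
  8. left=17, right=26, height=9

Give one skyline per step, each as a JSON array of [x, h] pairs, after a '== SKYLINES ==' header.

== SKYLINES ==
[[15,14],[17,0]]
[[11,14],[31,0]]
[[11,14],[31,0],[48,7],[49,0]]
[[11,14],[31,0],[48,7],[49,0]]
[[11,14],[31,0],[48,7],[49,0]]
[[11,14],[31,0],[48,7],[49,0]]
[[11,14],[31,0],[32,5],[44,0],[48,7],[49,0]]
[[11,14],[31,0],[32,5],[44,0],[48,7],[49,0]]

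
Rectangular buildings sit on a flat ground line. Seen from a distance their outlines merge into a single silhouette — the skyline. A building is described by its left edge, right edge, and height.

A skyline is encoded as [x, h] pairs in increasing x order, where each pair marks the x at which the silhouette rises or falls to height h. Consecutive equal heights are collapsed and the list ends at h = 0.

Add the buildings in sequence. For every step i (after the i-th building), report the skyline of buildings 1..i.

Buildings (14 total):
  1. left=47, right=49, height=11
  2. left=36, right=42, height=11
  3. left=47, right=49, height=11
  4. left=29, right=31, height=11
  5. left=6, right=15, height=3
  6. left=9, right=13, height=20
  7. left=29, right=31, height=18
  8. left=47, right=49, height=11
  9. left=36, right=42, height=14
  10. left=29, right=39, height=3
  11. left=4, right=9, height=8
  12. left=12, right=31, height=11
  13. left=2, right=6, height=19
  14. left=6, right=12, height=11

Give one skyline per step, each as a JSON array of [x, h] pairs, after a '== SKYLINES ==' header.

== SKYLINES ==
[[47,11],[49,0]]
[[36,11],[42,0],[47,11],[49,0]]
[[36,11],[42,0],[47,11],[49,0]]
[[29,11],[31,0],[36,11],[42,0],[47,11],[49,0]]
[[6,3],[15,0],[29,11],[31,0],[36,11],[42,0],[47,11],[49,0]]
[[6,3],[9,20],[13,3],[15,0],[29,11],[31,0],[36,11],[42,0],[47,11],[49,0]]
[[6,3],[9,20],[13,3],[15,0],[29,18],[31,0],[36,11],[42,0],[47,11],[49,0]]
[[6,3],[9,20],[13,3],[15,0],[29,18],[31,0],[36,11],[42,0],[47,11],[49,0]]
[[6,3],[9,20],[13,3],[15,0],[29,18],[31,0],[36,14],[42,0],[47,11],[49,0]]
[[6,3],[9,20],[13,3],[15,0],[29,18],[31,3],[36,14],[42,0],[47,11],[49,0]]
[[4,8],[9,20],[13,3],[15,0],[29,18],[31,3],[36,14],[42,0],[47,11],[49,0]]
[[4,8],[9,20],[13,11],[29,18],[31,3],[36,14],[42,0],[47,11],[49,0]]
[[2,19],[6,8],[9,20],[13,11],[29,18],[31,3],[36,14],[42,0],[47,11],[49,0]]
[[2,19],[6,11],[9,20],[13,11],[29,18],[31,3],[36,14],[42,0],[47,11],[49,0]]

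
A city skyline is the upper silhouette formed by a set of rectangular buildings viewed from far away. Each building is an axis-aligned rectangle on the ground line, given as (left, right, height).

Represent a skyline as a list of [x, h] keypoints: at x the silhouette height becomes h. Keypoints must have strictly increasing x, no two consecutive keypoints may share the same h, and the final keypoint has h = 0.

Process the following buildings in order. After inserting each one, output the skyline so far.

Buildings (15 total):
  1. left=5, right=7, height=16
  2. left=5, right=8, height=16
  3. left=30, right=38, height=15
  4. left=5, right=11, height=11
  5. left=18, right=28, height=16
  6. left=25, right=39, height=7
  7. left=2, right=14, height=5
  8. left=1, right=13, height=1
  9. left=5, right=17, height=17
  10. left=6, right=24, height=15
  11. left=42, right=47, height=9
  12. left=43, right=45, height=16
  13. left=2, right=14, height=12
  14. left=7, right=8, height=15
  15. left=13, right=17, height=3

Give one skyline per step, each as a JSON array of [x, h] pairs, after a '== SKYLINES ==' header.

== SKYLINES ==
[[5,16],[7,0]]
[[5,16],[8,0]]
[[5,16],[8,0],[30,15],[38,0]]
[[5,16],[8,11],[11,0],[30,15],[38,0]]
[[5,16],[8,11],[11,0],[18,16],[28,0],[30,15],[38,0]]
[[5,16],[8,11],[11,0],[18,16],[28,7],[30,15],[38,7],[39,0]]
[[2,5],[5,16],[8,11],[11,5],[14,0],[18,16],[28,7],[30,15],[38,7],[39,0]]
[[1,1],[2,5],[5,16],[8,11],[11,5],[14,0],[18,16],[28,7],[30,15],[38,7],[39,0]]
[[1,1],[2,5],[5,17],[17,0],[18,16],[28,7],[30,15],[38,7],[39,0]]
[[1,1],[2,5],[5,17],[17,15],[18,16],[28,7],[30,15],[38,7],[39,0]]
[[1,1],[2,5],[5,17],[17,15],[18,16],[28,7],[30,15],[38,7],[39,0],[42,9],[47,0]]
[[1,1],[2,5],[5,17],[17,15],[18,16],[28,7],[30,15],[38,7],[39,0],[42,9],[43,16],[45,9],[47,0]]
[[1,1],[2,12],[5,17],[17,15],[18,16],[28,7],[30,15],[38,7],[39,0],[42,9],[43,16],[45,9],[47,0]]
[[1,1],[2,12],[5,17],[17,15],[18,16],[28,7],[30,15],[38,7],[39,0],[42,9],[43,16],[45,9],[47,0]]
[[1,1],[2,12],[5,17],[17,15],[18,16],[28,7],[30,15],[38,7],[39,0],[42,9],[43,16],[45,9],[47,0]]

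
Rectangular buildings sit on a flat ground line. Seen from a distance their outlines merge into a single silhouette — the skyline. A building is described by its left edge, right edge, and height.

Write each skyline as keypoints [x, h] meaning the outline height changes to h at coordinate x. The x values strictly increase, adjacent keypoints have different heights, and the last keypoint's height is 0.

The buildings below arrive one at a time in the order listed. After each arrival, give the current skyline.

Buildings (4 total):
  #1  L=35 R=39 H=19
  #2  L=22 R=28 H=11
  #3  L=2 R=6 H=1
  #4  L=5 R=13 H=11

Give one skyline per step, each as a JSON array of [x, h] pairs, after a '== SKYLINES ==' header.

== SKYLINES ==
[[35,19],[39,0]]
[[22,11],[28,0],[35,19],[39,0]]
[[2,1],[6,0],[22,11],[28,0],[35,19],[39,0]]
[[2,1],[5,11],[13,0],[22,11],[28,0],[35,19],[39,0]]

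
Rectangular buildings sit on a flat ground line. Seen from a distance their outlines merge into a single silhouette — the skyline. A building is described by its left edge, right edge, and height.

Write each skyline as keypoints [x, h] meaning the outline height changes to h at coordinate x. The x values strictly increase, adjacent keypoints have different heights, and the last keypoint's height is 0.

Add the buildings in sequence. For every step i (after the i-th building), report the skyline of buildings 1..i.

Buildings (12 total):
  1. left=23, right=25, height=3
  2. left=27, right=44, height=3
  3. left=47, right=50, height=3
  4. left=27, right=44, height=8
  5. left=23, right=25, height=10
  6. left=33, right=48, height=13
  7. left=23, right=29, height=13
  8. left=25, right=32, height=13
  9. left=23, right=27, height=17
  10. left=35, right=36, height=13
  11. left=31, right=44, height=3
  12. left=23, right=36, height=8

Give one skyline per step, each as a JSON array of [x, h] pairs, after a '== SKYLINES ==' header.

== SKYLINES ==
[[23,3],[25,0]]
[[23,3],[25,0],[27,3],[44,0]]
[[23,3],[25,0],[27,3],[44,0],[47,3],[50,0]]
[[23,3],[25,0],[27,8],[44,0],[47,3],[50,0]]
[[23,10],[25,0],[27,8],[44,0],[47,3],[50,0]]
[[23,10],[25,0],[27,8],[33,13],[48,3],[50,0]]
[[23,13],[29,8],[33,13],[48,3],[50,0]]
[[23,13],[32,8],[33,13],[48,3],[50,0]]
[[23,17],[27,13],[32,8],[33,13],[48,3],[50,0]]
[[23,17],[27,13],[32,8],[33,13],[48,3],[50,0]]
[[23,17],[27,13],[32,8],[33,13],[48,3],[50,0]]
[[23,17],[27,13],[32,8],[33,13],[48,3],[50,0]]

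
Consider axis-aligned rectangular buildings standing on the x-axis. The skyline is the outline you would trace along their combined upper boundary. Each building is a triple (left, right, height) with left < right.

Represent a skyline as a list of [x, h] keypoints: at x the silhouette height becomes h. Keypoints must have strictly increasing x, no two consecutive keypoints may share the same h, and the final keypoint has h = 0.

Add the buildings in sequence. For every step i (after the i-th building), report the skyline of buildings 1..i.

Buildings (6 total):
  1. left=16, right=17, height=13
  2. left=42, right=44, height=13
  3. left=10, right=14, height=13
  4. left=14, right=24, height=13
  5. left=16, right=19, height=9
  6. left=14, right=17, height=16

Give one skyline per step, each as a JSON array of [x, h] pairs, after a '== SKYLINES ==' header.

== SKYLINES ==
[[16,13],[17,0]]
[[16,13],[17,0],[42,13],[44,0]]
[[10,13],[14,0],[16,13],[17,0],[42,13],[44,0]]
[[10,13],[24,0],[42,13],[44,0]]
[[10,13],[24,0],[42,13],[44,0]]
[[10,13],[14,16],[17,13],[24,0],[42,13],[44,0]]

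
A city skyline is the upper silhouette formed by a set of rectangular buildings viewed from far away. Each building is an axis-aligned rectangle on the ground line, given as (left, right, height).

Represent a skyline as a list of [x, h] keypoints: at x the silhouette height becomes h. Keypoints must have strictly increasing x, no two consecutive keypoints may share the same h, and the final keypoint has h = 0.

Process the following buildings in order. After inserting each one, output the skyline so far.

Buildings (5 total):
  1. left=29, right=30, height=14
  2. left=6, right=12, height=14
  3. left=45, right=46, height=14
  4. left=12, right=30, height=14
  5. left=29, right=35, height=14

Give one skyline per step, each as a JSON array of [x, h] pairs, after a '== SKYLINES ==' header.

== SKYLINES ==
[[29,14],[30,0]]
[[6,14],[12,0],[29,14],[30,0]]
[[6,14],[12,0],[29,14],[30,0],[45,14],[46,0]]
[[6,14],[30,0],[45,14],[46,0]]
[[6,14],[35,0],[45,14],[46,0]]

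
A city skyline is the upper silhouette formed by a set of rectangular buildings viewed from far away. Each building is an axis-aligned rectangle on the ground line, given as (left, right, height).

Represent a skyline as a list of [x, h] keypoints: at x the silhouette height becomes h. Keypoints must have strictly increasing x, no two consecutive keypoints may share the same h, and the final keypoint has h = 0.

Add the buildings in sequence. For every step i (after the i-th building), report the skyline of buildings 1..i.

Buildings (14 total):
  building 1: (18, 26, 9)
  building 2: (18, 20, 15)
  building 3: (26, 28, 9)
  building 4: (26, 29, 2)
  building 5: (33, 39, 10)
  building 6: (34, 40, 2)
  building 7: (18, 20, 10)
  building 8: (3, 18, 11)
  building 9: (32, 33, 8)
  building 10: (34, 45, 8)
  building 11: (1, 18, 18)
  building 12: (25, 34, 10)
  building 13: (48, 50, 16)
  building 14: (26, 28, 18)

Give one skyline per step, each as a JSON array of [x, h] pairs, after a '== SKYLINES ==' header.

== SKYLINES ==
[[18,9],[26,0]]
[[18,15],[20,9],[26,0]]
[[18,15],[20,9],[28,0]]
[[18,15],[20,9],[28,2],[29,0]]
[[18,15],[20,9],[28,2],[29,0],[33,10],[39,0]]
[[18,15],[20,9],[28,2],[29,0],[33,10],[39,2],[40,0]]
[[18,15],[20,9],[28,2],[29,0],[33,10],[39,2],[40,0]]
[[3,11],[18,15],[20,9],[28,2],[29,0],[33,10],[39,2],[40,0]]
[[3,11],[18,15],[20,9],[28,2],[29,0],[32,8],[33,10],[39,2],[40,0]]
[[3,11],[18,15],[20,9],[28,2],[29,0],[32,8],[33,10],[39,8],[45,0]]
[[1,18],[18,15],[20,9],[28,2],[29,0],[32,8],[33,10],[39,8],[45,0]]
[[1,18],[18,15],[20,9],[25,10],[39,8],[45,0]]
[[1,18],[18,15],[20,9],[25,10],[39,8],[45,0],[48,16],[50,0]]
[[1,18],[18,15],[20,9],[25,10],[26,18],[28,10],[39,8],[45,0],[48,16],[50,0]]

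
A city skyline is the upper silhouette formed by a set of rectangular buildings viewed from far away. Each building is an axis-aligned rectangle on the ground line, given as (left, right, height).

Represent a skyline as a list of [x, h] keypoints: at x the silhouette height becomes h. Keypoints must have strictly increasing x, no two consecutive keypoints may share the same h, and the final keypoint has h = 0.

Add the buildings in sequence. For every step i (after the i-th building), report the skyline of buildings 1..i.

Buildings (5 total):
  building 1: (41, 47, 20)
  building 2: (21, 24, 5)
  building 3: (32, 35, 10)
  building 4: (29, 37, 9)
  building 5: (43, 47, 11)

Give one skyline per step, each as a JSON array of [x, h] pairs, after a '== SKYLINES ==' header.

== SKYLINES ==
[[41,20],[47,0]]
[[21,5],[24,0],[41,20],[47,0]]
[[21,5],[24,0],[32,10],[35,0],[41,20],[47,0]]
[[21,5],[24,0],[29,9],[32,10],[35,9],[37,0],[41,20],[47,0]]
[[21,5],[24,0],[29,9],[32,10],[35,9],[37,0],[41,20],[47,0]]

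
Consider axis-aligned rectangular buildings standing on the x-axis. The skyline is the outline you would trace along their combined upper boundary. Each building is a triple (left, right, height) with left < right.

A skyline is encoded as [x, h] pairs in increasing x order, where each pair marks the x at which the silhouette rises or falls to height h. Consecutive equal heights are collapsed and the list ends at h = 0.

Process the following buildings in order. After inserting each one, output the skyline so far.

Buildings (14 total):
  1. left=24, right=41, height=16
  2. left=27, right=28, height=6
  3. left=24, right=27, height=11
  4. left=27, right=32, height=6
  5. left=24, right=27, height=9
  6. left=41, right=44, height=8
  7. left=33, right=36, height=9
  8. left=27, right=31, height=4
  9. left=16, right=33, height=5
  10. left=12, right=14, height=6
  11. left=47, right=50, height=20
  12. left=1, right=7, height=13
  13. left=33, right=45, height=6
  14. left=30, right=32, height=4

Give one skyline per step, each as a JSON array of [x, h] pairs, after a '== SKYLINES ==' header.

== SKYLINES ==
[[24,16],[41,0]]
[[24,16],[41,0]]
[[24,16],[41,0]]
[[24,16],[41,0]]
[[24,16],[41,0]]
[[24,16],[41,8],[44,0]]
[[24,16],[41,8],[44,0]]
[[24,16],[41,8],[44,0]]
[[16,5],[24,16],[41,8],[44,0]]
[[12,6],[14,0],[16,5],[24,16],[41,8],[44,0]]
[[12,6],[14,0],[16,5],[24,16],[41,8],[44,0],[47,20],[50,0]]
[[1,13],[7,0],[12,6],[14,0],[16,5],[24,16],[41,8],[44,0],[47,20],[50,0]]
[[1,13],[7,0],[12,6],[14,0],[16,5],[24,16],[41,8],[44,6],[45,0],[47,20],[50,0]]
[[1,13],[7,0],[12,6],[14,0],[16,5],[24,16],[41,8],[44,6],[45,0],[47,20],[50,0]]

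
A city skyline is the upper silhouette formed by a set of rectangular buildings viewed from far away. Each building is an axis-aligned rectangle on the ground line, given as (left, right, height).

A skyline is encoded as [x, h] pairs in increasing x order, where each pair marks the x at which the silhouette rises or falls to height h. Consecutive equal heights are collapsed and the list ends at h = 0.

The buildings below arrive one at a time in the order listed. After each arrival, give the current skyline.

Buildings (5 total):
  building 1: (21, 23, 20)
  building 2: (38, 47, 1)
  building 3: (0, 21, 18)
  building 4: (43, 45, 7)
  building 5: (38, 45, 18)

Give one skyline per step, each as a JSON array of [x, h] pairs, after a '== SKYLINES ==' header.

== SKYLINES ==
[[21,20],[23,0]]
[[21,20],[23,0],[38,1],[47,0]]
[[0,18],[21,20],[23,0],[38,1],[47,0]]
[[0,18],[21,20],[23,0],[38,1],[43,7],[45,1],[47,0]]
[[0,18],[21,20],[23,0],[38,18],[45,1],[47,0]]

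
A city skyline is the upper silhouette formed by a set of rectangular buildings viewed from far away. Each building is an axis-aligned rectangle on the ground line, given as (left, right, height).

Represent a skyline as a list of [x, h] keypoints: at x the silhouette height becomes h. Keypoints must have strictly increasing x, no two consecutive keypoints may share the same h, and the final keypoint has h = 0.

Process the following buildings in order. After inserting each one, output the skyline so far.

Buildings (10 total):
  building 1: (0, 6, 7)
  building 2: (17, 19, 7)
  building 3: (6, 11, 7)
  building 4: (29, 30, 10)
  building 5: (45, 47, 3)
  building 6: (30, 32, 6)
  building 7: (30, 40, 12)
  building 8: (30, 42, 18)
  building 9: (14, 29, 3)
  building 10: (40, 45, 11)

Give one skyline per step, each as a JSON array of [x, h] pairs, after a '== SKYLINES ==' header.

== SKYLINES ==
[[0,7],[6,0]]
[[0,7],[6,0],[17,7],[19,0]]
[[0,7],[11,0],[17,7],[19,0]]
[[0,7],[11,0],[17,7],[19,0],[29,10],[30,0]]
[[0,7],[11,0],[17,7],[19,0],[29,10],[30,0],[45,3],[47,0]]
[[0,7],[11,0],[17,7],[19,0],[29,10],[30,6],[32,0],[45,3],[47,0]]
[[0,7],[11,0],[17,7],[19,0],[29,10],[30,12],[40,0],[45,3],[47,0]]
[[0,7],[11,0],[17,7],[19,0],[29,10],[30,18],[42,0],[45,3],[47,0]]
[[0,7],[11,0],[14,3],[17,7],[19,3],[29,10],[30,18],[42,0],[45,3],[47,0]]
[[0,7],[11,0],[14,3],[17,7],[19,3],[29,10],[30,18],[42,11],[45,3],[47,0]]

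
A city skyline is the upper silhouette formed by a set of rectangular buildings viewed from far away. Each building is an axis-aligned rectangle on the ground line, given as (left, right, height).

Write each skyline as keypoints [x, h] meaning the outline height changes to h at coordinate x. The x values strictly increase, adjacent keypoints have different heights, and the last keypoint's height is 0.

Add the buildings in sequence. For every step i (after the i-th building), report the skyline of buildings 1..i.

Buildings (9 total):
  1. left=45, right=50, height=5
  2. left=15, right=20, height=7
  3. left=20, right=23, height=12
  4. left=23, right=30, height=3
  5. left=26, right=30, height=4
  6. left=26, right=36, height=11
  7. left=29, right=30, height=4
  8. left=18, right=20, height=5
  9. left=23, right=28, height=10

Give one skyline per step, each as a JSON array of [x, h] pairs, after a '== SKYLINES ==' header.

== SKYLINES ==
[[45,5],[50,0]]
[[15,7],[20,0],[45,5],[50,0]]
[[15,7],[20,12],[23,0],[45,5],[50,0]]
[[15,7],[20,12],[23,3],[30,0],[45,5],[50,0]]
[[15,7],[20,12],[23,3],[26,4],[30,0],[45,5],[50,0]]
[[15,7],[20,12],[23,3],[26,11],[36,0],[45,5],[50,0]]
[[15,7],[20,12],[23,3],[26,11],[36,0],[45,5],[50,0]]
[[15,7],[20,12],[23,3],[26,11],[36,0],[45,5],[50,0]]
[[15,7],[20,12],[23,10],[26,11],[36,0],[45,5],[50,0]]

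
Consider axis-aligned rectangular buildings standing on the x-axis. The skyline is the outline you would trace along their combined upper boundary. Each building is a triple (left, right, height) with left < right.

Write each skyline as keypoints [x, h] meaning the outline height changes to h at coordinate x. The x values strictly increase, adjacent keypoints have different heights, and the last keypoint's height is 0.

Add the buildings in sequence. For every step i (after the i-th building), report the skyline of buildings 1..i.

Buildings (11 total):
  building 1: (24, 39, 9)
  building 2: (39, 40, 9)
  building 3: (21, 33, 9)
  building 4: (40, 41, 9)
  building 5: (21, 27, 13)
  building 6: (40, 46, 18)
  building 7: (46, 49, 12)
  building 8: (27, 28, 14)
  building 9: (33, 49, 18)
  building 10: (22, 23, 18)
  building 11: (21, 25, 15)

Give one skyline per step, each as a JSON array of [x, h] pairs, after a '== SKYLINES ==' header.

== SKYLINES ==
[[24,9],[39,0]]
[[24,9],[40,0]]
[[21,9],[40,0]]
[[21,9],[41,0]]
[[21,13],[27,9],[41,0]]
[[21,13],[27,9],[40,18],[46,0]]
[[21,13],[27,9],[40,18],[46,12],[49,0]]
[[21,13],[27,14],[28,9],[40,18],[46,12],[49,0]]
[[21,13],[27,14],[28,9],[33,18],[49,0]]
[[21,13],[22,18],[23,13],[27,14],[28,9],[33,18],[49,0]]
[[21,15],[22,18],[23,15],[25,13],[27,14],[28,9],[33,18],[49,0]]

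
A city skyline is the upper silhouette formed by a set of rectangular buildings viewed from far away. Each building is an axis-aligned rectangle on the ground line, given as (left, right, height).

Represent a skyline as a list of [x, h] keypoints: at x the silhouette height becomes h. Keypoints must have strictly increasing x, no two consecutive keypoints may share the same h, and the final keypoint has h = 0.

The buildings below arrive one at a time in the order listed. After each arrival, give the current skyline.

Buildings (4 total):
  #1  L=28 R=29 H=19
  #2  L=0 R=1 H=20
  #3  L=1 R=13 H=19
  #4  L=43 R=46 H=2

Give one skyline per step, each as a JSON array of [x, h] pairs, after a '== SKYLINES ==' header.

== SKYLINES ==
[[28,19],[29,0]]
[[0,20],[1,0],[28,19],[29,0]]
[[0,20],[1,19],[13,0],[28,19],[29,0]]
[[0,20],[1,19],[13,0],[28,19],[29,0],[43,2],[46,0]]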